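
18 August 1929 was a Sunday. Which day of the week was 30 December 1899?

Count forward from the earlier date (December 30, 1899) to the later (August 18, 1929):
Day-of-year of December 30, 1899: 364.
Day-of-year of August 18, 1929: 230.
1899 has 365 days, so 365 − 364 = 1 days remain in 1899.
Full years 1900–1928: 22 common + 7 leap = 22×365 + 7×366 = 10592 days.
Total: 1 + 10592 + 230 = 10823 days.
10823 mod 7 = 1, so 1 day before Sunday is Saturday.

Saturday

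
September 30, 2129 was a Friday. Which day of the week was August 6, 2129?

Saturday

Count forward from the earlier date (August 6, 2129) to the later (September 30, 2129):
August 2129: 31 − 6 = 25 days remain.
September 1–30, 2129: 30 days.
Total: 25 + 30 = 55 days.
55 mod 7 = 6, so 6 days before Friday is Saturday.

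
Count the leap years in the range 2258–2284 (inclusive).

7

Years divisible by 4 in [2258, 2284]: 2260, 2264, 2268, 2272, 2276, 2280, 2284.
No century exceptions apply. Count: 7.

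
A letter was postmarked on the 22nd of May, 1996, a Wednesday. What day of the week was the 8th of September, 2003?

Day-of-year of May 22, 1996: 143.
Day-of-year of September 8, 2003: 251.
1996 has 366 days, so 366 − 143 = 223 days remain in 1996.
Full years: 1997: 365; 1998: 365; 1999: 365; 2000: 366; 2001: 365; 2002: 365. Sum = 2191.
Total: 223 + 2191 + 251 = 2665 days.
2665 mod 7 = 5, so 5 days after Wednesday is Monday.

Monday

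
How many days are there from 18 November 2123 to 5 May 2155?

Day-of-year of November 18, 2123: 322.
Day-of-year of May 5, 2155: 125.
2123 has 365 days, so 365 − 322 = 43 days remain in 2123.
Full years 2124–2154: 23 common + 8 leap = 23×365 + 8×366 = 11323 days.
Total: 43 + 11323 + 125 = 11491 days.

11491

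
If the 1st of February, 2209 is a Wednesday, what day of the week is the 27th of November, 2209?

February 2209: 28 − 1 = 27 days remain (2209 is not a leap year, so February has 28 days).
Then March (31), April (30), May (31), June (30), July (31), August (31), September (30), October (31): 31 + 30 + 31 + 30 + 31 + 31 + 30 + 31 = 245 days.
November 1–27, 2209: 27 days.
Total: 27 + 245 + 27 = 299 days.
299 mod 7 = 5, so 5 days after Wednesday is Monday.

Monday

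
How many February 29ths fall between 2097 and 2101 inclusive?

0

Years divisible by 4 in [2097, 2101]: 2100.
Of these, 2100 is divisible by 100 but not 400, so not leap.
Leap years: 1 − 1 = 0.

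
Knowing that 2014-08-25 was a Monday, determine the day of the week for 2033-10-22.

Day-of-year of August 25, 2014: 237.
Day-of-year of October 22, 2033: 295.
2014 has 365 days, so 365 − 237 = 128 days remain in 2014.
Full years 2015–2032: 13 common + 5 leap = 13×365 + 5×366 = 6575 days.
Total: 128 + 6575 + 295 = 6998 days.
6998 mod 7 = 5, so 5 days after Monday is Saturday.

Saturday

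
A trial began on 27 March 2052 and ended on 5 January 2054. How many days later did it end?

649

March 27, 2052 → March 27, 2053: 365 days.
March 2053: 31 − 27 = 4 days remain.
Then 9 full months totalling 275 days.
January 1–5, 2054: 5 days.
Residual: 284 days.
Total: 649 days.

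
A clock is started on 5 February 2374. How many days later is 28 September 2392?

From February 5, 2374 to February 5, 2392: 18 years, of which 4 contain a Feb 29 — 14×365 + 4×366 = 6574 days.
February 2392: 29 − 5 = 24 days remain (2392 is a leap year, so February has 29 days).
Then March (31), April (30), May (31), June (30), July (31), August (31): 31 + 30 + 31 + 30 + 31 + 31 = 184 days.
September 1–28, 2392: 28 days.
Residual: 236 days.
Total: 6810 days.

6810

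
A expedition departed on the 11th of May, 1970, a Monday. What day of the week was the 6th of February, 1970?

Count forward from the earlier date (February 6, 1970) to the later (May 11, 1970):
February 1970: 28 − 6 = 22 days remain (1970 is not a leap year, so February has 28 days).
Then March (31), April (30): 31 + 30 = 61 days.
May 1–11, 1970: 11 days.
Total: 22 + 61 + 11 = 94 days.
94 mod 7 = 3, so 3 days before Monday is Friday.

Friday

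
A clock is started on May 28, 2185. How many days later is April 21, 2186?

Day-of-year of May 28, 2185: 148.
Day-of-year of April 21, 2186: 111.
2185 has 365 days, so 365 − 148 = 217 days remain in 2185.
Total: 217 + 111 = 328 days.

328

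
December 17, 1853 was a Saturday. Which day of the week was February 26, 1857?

Thursday

December 17, 1853 → December 17, 1854: 365 days.
December 17, 1854 → December 17, 1855: 365 days.
December 17, 1855 → December 17, 1856: 366 days (1856 is a leap year).
December 1856: 31 − 17 = 14 days remain.
Then January (31): 31 days.
February 1–26, 1857: 26 days (1857 is not a leap year).
Residual: 71 days.
Total: 1167 days.
1167 mod 7 = 5, so 5 days after Saturday is Thursday.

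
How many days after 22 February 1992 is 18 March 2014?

Day-of-year of February 22, 1992: 53.
Day-of-year of March 18, 2014: 77.
1992 has 366 days, so 366 − 53 = 313 days remain in 1992.
Full years 1993–2013: 16 common + 5 leap = 16×365 + 5×366 = 7670 days.
Total: 313 + 7670 + 77 = 8060 days.

8060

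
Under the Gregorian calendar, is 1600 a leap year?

Yes

1600 is a leap year (divisible by 400).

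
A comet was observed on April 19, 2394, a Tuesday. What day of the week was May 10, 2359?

Count forward from the earlier date (May 10, 2359) to the later (April 19, 2394):
Day-of-year of May 10, 2359: 130.
Day-of-year of April 19, 2394: 109.
2359 has 365 days, so 365 − 130 = 235 days remain in 2359.
Full years 2360–2393: 25 common + 9 leap = 25×365 + 9×366 = 12419 days.
Total: 235 + 12419 + 109 = 12763 days.
12763 mod 7 = 2, so 2 days before Tuesday is Sunday.

Sunday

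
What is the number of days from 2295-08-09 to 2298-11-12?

August 9, 2295 → August 9, 2296: 366 days (2296 is a leap year).
August 9, 2296 → August 9, 2297: 365 days.
August 9, 2297 → August 9, 2298: 365 days.
August 2298: 31 − 9 = 22 days remain.
Then September (30), October (31): 30 + 31 = 61 days.
November 1–12, 2298: 12 days.
Residual: 95 days.
Total: 1191 days.

1191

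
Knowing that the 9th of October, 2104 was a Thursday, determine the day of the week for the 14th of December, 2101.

Count forward from the earlier date (December 14, 2101) to the later (October 9, 2104):
Day-of-year of December 14, 2101: 348.
Day-of-year of October 9, 2104: 283.
2101 has 365 days, so 365 − 348 = 17 days remain in 2101.
Full years: 2102: 365; 2103: 365. Sum = 730.
Total: 17 + 730 + 283 = 1030 days.
1030 mod 7 = 1, so 1 day before Thursday is Wednesday.

Wednesday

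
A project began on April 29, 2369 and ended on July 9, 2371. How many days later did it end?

801

April 29, 2369 → April 29, 2370: 365 days.
April 29, 2370 → April 29, 2371: 365 days.
April 2371: 30 − 29 = 1 day remains.
Then May (31), June (30): 31 + 30 = 61 days.
July 1–9, 2371: 9 days.
Residual: 71 days.
Total: 801 days.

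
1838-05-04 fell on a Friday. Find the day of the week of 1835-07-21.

Tuesday

Count forward from the earlier date (July 21, 1835) to the later (May 4, 1838):
Day-of-year of July 21, 1835: 202.
Day-of-year of May 4, 1838: 124.
1835 has 365 days, so 365 − 202 = 163 days remain in 1835.
Full years: 1836: 366; 1837: 365. Sum = 731.
Total: 163 + 731 + 124 = 1018 days.
1018 mod 7 = 3, so 3 days before Friday is Tuesday.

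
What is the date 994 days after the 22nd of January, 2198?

the 13th of October, 2200

Count 994 days after January 22, 2198:
January 22, 2198 → January 22, 2199: 365 days.
January 22, 2199 → January 22, 2200: 365 days.
January 2200: 31 − 22 = 9 days remain.
Then February 2200 (28), March (31), April (30), May (31), June (30), July (31), August (31), September (30): 28 + 31 + 30 + 31 + 30 + 31 + 31 + 30 = 242 days.
October 1–13, 2200: 13 days.
Residual: 264 days.
Total: 994 days.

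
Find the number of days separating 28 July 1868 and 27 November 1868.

July 1868: 31 − 28 = 3 days remain.
Then August (31), September (30), October (31): 31 + 30 + 31 = 92 days.
November 1–27, 1868: 27 days.
Total: 3 + 92 + 27 = 122 days.

122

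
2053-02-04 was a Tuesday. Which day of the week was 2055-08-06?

Friday

February 2053: 28 − 4 = 24 days remain (2053 is not a leap year, so February has 28 days).
Then 29 full months totalling 883 days.
August 1–6, 2055: 6 days.
Total: 24 + 883 + 6 = 913 days.
913 mod 7 = 3, so 3 days after Tuesday is Friday.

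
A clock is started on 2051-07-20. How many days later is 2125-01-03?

26830

From July 20, 2051 to July 20, 2124: 73 years, of which 18 contain a Feb 29 — 55×365 + 18×366 = 26663 days.
(2100 is not a leap year (divisible by 100 but not 400).)
July 2124: 31 − 20 = 11 days remain.
Then August (31), September (30), October (31), November (30), December (31): 31 + 30 + 31 + 30 + 31 = 153 days.
January 1–3, 2125: 3 days.
Residual: 167 days.
Total: 26830 days.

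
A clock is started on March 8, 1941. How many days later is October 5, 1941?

March 1941: 31 − 8 = 23 days remain.
Then April (30), May (31), June (30), July (31), August (31), September (30): 30 + 31 + 30 + 31 + 31 + 30 = 183 days.
October 1–5, 1941: 5 days.
Total: 23 + 183 + 5 = 211 days.

211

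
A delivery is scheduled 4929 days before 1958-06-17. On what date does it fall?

1944-12-18

Count 4929 days before June 17, 1958:
From December 18, 1944 to December 18, 1957: 13 years, of which 3 contain a Feb 29 — 10×365 + 3×366 = 4748 days.
December 1957: 31 − 18 = 13 days remain.
Then January (31), February 1958 (28), March (31), April (30), May (31): 31 + 28 + 31 + 30 + 31 = 151 days.
June 1–17, 1958: 17 days.
Residual: 181 days.
Total: 4929 days.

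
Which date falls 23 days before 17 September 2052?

25 August 2052

Count 23 days before September 17, 2052:
August 2052: 31 − 25 = 6 days remain.
September 1–17, 2052: 17 days.
Total: 6 + 17 = 23 days.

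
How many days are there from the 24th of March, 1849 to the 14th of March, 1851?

March 1849: 31 − 24 = 7 days remain.
Then 23 full months totalling 699 days.
March 1–14, 1851: 14 days.
Total: 7 + 699 + 14 = 720 days.

720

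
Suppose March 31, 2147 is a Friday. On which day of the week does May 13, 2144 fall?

Count forward from the earlier date (May 13, 2144) to the later (March 31, 2147):
Day-of-year of May 13, 2144: 134.
Day-of-year of March 31, 2147: 90.
2144 has 366 days, so 366 − 134 = 232 days remain in 2144.
Full years: 2145: 365; 2146: 365. Sum = 730.
Total: 232 + 730 + 90 = 1052 days.
1052 mod 7 = 2, so 2 days before Friday is Wednesday.

Wednesday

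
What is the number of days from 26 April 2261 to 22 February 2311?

Day-of-year of April 26, 2261: 116.
Day-of-year of February 22, 2311: 53.
2261 has 365 days, so 365 − 116 = 249 days remain in 2261.
Full years 2262–2310: 38 common + 11 leap = 38×365 + 11×366 = 17896 days.
Total: 249 + 17896 + 53 = 18198 days.

18198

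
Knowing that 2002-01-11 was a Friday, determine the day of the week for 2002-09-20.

Friday

January 2002: 31 − 11 = 20 days remain.
Then February 2002 (28), March (31), April (30), May (31), June (30), July (31), August (31): 28 + 31 + 30 + 31 + 30 + 31 + 31 = 212 days.
September 1–20, 2002: 20 days.
Total: 20 + 212 + 20 = 252 days.
252 is a multiple of 7, so 2002-09-20 falls on the same weekday: Friday.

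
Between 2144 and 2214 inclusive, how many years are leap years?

17

Years divisible by 4: 2144, 2148, …, 2212 — 18 in all.
Of these, 2200 is divisible by 100 but not 400, so not leap.
Leap years: 18 − 1 = 17.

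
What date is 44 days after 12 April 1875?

26 May 1875

Count 44 days after April 12, 1875:
April 1875: 30 − 12 = 18 days remain.
May 1–26, 1875: 26 days.
Total: 18 + 26 = 44 days.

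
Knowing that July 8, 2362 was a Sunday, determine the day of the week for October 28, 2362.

July 2362: 31 − 8 = 23 days remain.
Then August (31), September (30): 31 + 30 = 61 days.
October 1–28, 2362: 28 days.
Total: 23 + 61 + 28 = 112 days.
112 is a multiple of 7, so October 28, 2362 falls on the same weekday: Sunday.

Sunday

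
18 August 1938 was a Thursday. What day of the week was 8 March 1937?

Count forward from the earlier date (March 8, 1937) to the later (August 18, 1938):
March 1937: 31 − 8 = 23 days remain.
Then 16 full months totalling 487 days.
August 1–18, 1938: 18 days.
Total: 23 + 487 + 18 = 528 days.
528 mod 7 = 3, so 3 days before Thursday is Monday.

Monday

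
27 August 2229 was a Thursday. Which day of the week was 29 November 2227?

Thursday

Count forward from the earlier date (November 29, 2227) to the later (August 27, 2229):
November 2227: 30 − 29 = 1 day remains.
Then 20 full months totalling 609 days.
August 1–27, 2229: 27 days.
Total: 1 + 609 + 27 = 637 days.
637 is a multiple of 7, so 29 November 2227 falls on the same weekday: Thursday.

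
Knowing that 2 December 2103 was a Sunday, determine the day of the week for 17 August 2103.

Count forward from the earlier date (August 17, 2103) to the later (December 2, 2103):
August 2103: 31 − 17 = 14 days remain.
Then September (30), October (31), November (30): 30 + 31 + 30 = 91 days.
December 1–2, 2103: 2 days.
Total: 14 + 91 + 2 = 107 days.
107 mod 7 = 2, so 2 days before Sunday is Friday.

Friday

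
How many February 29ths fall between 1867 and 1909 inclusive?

10

Years divisible by 4 in [1867, 1909]: 1868, 1872, 1876, 1880, 1884, 1888, 1892, 1896, 1900, 1904, 1908.
Of these, 1900 is divisible by 100 but not 400, so not leap.
Leap years: 11 − 1 = 10.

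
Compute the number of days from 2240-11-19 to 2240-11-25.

Within November 2240: 25 − 19 = 6 days.

6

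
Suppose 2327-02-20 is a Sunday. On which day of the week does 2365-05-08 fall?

Saturday

From February 20, 2327 to February 20, 2365: 38 years, of which 10 contain a Feb 29 — 28×365 + 10×366 = 13880 days.
February 2365: 28 − 20 = 8 days remain (2365 is not a leap year, so February has 28 days).
Then March (31), April (30): 31 + 30 = 61 days.
May 1–8, 2365: 8 days.
Residual: 77 days.
Total: 13957 days.
13957 mod 7 = 6, so 6 days after Sunday is Saturday.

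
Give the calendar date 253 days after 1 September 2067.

11 May 2068

Count 253 days after September 1, 2067:
September 2067: 30 − 1 = 29 days remain.
Then October (31), November (30), December (31), January (31), February 2068 (29), March (31), April (30): 31 + 30 + 31 + 31 + 29 + 31 + 30 = 213 days.
May 1–11, 2068: 11 days.
Total: 29 + 213 + 11 = 253 days.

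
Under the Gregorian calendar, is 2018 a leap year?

No

2018 is not a leap year.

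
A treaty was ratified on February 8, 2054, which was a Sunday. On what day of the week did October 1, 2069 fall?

From February 8, 2054 to February 8, 2069: 15 years, of which 4 contain a Feb 29 — 11×365 + 4×366 = 5479 days.
February 2069: 28 − 8 = 20 days remain (2069 is not a leap year, so February has 28 days).
Then March (31), April (30), May (31), June (30), July (31), August (31), September (30): 31 + 30 + 31 + 30 + 31 + 31 + 30 = 214 days.
October 1, 2069: 1 day.
Residual: 235 days.
Total: 5714 days.
5714 mod 7 = 2, so 2 days after Sunday is Tuesday.

Tuesday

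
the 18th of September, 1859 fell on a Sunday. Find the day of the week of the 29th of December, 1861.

Sunday

September 18, 1859 → September 18, 1860: 366 days (1860 is a leap year).
September 18, 1860 → September 18, 1861: 365 days.
September 1861: 30 − 18 = 12 days remain.
Then October (31), November (30): 31 + 30 = 61 days.
December 1–29, 1861: 29 days.
Residual: 102 days.
Total: 833 days.
833 is a multiple of 7, so the 29th of December, 1861 falls on the same weekday: Sunday.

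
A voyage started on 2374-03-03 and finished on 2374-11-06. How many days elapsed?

March 2374: 31 − 3 = 28 days remain.
Then April (30), May (31), June (30), July (31), August (31), September (30), October (31): 30 + 31 + 30 + 31 + 31 + 30 + 31 = 214 days.
November 1–6, 2374: 6 days.
Total: 28 + 214 + 6 = 248 days.

248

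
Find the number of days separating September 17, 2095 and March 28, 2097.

Day-of-year of September 17, 2095: 260.
Day-of-year of March 28, 2097: 87.
2095 has 365 days, so 365 − 260 = 105 days remain in 2095.
Full years: 2096: 366. Sum = 366.
Total: 105 + 366 + 87 = 558 days.

558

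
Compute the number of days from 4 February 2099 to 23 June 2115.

5982

From February 4, 2099 to February 4, 2115: 16 years, of which 3 contain a Feb 29 — 13×365 + 3×366 = 5843 days.
(2100 is not a leap year (divisible by 100 but not 400).)
February 2115: 28 − 4 = 24 days remain (2115 is not a leap year, so February has 28 days).
Then March (31), April (30), May (31): 31 + 30 + 31 = 92 days.
June 1–23, 2115: 23 days.
Residual: 139 days.
Total: 5982 days.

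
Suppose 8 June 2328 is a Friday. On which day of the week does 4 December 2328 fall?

June 2328: 30 − 8 = 22 days remain.
Then July (31), August (31), September (30), October (31), November (30): 31 + 31 + 30 + 31 + 30 = 153 days.
December 1–4, 2328: 4 days.
Total: 22 + 153 + 4 = 179 days.
179 mod 7 = 4, so 4 days after Friday is Tuesday.

Tuesday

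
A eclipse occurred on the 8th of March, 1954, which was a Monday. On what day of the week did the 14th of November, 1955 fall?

Monday

March 8, 1954 → March 8, 1955: 365 days.
March 1955: 31 − 8 = 23 days remain.
Then April (30), May (31), June (30), July (31), August (31), September (30), October (31): 30 + 31 + 30 + 31 + 31 + 30 + 31 = 214 days.
November 1–14, 1955: 14 days.
Residual: 251 days.
Total: 616 days.
616 is a multiple of 7, so the 14th of November, 1955 falls on the same weekday: Monday.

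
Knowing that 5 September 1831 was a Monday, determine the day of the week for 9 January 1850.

Wednesday

Day-of-year of September 5, 1831: 248.
Day-of-year of January 9, 1850: 9.
1831 has 365 days, so 365 − 248 = 117 days remain in 1831.
Full years 1832–1849: 13 common + 5 leap = 13×365 + 5×366 = 6575 days.
Total: 117 + 6575 + 9 = 6701 days.
6701 mod 7 = 2, so 2 days after Monday is Wednesday.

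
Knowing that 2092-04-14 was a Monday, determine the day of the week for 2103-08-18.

Saturday

Day-of-year of April 14, 2092: 105.
Day-of-year of August 18, 2103: 230.
2092 has 366 days, so 366 − 105 = 261 days remain in 2092.
Full years 2093–2102: 9 common + 1 leap = 9×365 + 1×366 = 3651 days.
Total: 261 + 3651 + 230 = 4142 days.
4142 mod 7 = 5, so 5 days after Monday is Saturday.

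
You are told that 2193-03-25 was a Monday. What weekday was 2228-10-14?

Day-of-year of March 25, 2193: 84.
Day-of-year of October 14, 2228: 288.
2193 has 365 days, so 365 − 84 = 281 days remain in 2193.
Full years 2194–2227: 27 common + 7 leap = 27×365 + 7×366 = 12417 days.
Total: 281 + 12417 + 288 = 12986 days.
12986 mod 7 = 1, so 1 day after Monday is Tuesday.

Tuesday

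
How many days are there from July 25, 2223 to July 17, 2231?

2914

Day-of-year of July 25, 2223: 206.
Day-of-year of July 17, 2231: 198.
2223 has 365 days, so 365 − 206 = 159 days remain in 2223.
Full years 2224–2230: 5 common + 2 leap = 5×365 + 2×366 = 2557 days.
Total: 159 + 2557 + 198 = 2914 days.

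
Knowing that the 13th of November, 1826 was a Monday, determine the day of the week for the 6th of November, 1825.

Sunday

Count forward from the earlier date (November 6, 1825) to the later (November 13, 1826):
November 6, 1825 → November 6, 1826: 365 days.
Within November 1826: 13 − 6 = 7 days.
Total: 372 days.
372 mod 7 = 1, so 1 day before Monday is Sunday.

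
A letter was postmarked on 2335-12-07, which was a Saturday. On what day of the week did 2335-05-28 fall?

Count forward from the earlier date (May 28, 2335) to the later (December 7, 2335):
May 2335: 31 − 28 = 3 days remain.
Then June (30), July (31), August (31), September (30), October (31), November (30): 30 + 31 + 31 + 30 + 31 + 30 = 183 days.
December 1–7, 2335: 7 days.
Total: 3 + 183 + 7 = 193 days.
193 mod 7 = 4, so 4 days before Saturday is Tuesday.

Tuesday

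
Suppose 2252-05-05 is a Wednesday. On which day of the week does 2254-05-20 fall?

May 2252: 31 − 5 = 26 days remain.
Then 23 full months totalling 699 days.
May 1–20, 2254: 20 days.
Total: 26 + 699 + 20 = 745 days.
745 mod 7 = 3, so 3 days after Wednesday is Saturday.

Saturday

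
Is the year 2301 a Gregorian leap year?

2301 is not a leap year.

No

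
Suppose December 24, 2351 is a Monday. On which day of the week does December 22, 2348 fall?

Wednesday

Count forward from the earlier date (December 22, 2348) to the later (December 24, 2351):
December 22, 2348 → December 22, 2349: 365 days.
December 22, 2349 → December 22, 2350: 365 days.
December 22, 2350 → December 22, 2351: 365 days.
Within December 2351: 24 − 22 = 2 days.
Total: 1097 days.
1097 mod 7 = 5, so 5 days before Monday is Wednesday.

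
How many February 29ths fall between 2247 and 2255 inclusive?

2

Years divisible by 4 in [2247, 2255]: 2248, 2252.
No century exceptions apply. Count: 2.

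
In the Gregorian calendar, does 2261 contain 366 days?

No

2261 is not a leap year.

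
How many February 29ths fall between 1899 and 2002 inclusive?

25

Years divisible by 4: 1900, 1904, …, 2000 — 26 in all.
Of these, 1900 is divisible by 100 but not 400, so not leap.
2000 is divisible by 400, so still leap.
Leap years: 26 − 1 = 25.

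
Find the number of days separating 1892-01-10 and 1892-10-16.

280

January 1892: 31 − 10 = 21 days remain.
Then February 1892 (29), March (31), April (30), May (31), June (30), July (31), August (31), September (30): 29 + 31 + 30 + 31 + 30 + 31 + 31 + 30 = 243 days.
October 1–16, 1892: 16 days.
Total: 21 + 243 + 16 = 280 days.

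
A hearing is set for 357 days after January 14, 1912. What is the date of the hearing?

January 5, 1913

Count 357 days after January 14, 1912:
January 1912: 31 − 14 = 17 days remain.
Then 11 full months totalling 335 days.
January 1–5, 1913: 5 days.
Residual: 357 days.
Total: 357 days.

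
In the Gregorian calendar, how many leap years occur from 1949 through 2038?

22

Years divisible by 4: 1952, 1956, …, 2036 — 22 in all.
2000 is divisible by 400, so still leap.
No century exceptions apply. Count: 22.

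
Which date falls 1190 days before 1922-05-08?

1919-02-03

Count 1190 days before May 8, 1922:
February 3, 1919 → February 3, 1920: 365 days.
February 3, 1920 → February 3, 1921: 366 days (1920 is a leap year).
February 3, 1921 → February 3, 1922: 365 days.
February 1922: 28 − 3 = 25 days remain (1922 is not a leap year, so February has 28 days).
Then March (31), April (30): 31 + 30 = 61 days.
May 1–8, 1922: 8 days.
Residual: 94 days.
Total: 1190 days.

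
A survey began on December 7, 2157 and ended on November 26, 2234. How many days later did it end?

From December 7, 2157 to December 7, 2233: 76 years, of which 18 contain a Feb 29 — 58×365 + 18×366 = 27758 days.
(2200 is not a leap year (divisible by 100 but not 400).)
December 2233: 31 − 7 = 24 days remain.
Then 10 full months totalling 304 days.
November 1–26, 2234: 26 days.
Residual: 354 days.
Total: 28112 days.

28112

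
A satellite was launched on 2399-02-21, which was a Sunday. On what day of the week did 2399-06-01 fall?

Tuesday

February 2399: 28 − 21 = 7 days remain (2399 is not a leap year, so February has 28 days).
Then March (31), April (30), May (31): 31 + 30 + 31 = 92 days.
June 1, 2399: 1 day.
Total: 7 + 92 + 1 = 100 days.
100 mod 7 = 2, so 2 days after Sunday is Tuesday.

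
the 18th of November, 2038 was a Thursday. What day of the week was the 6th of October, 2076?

Tuesday

From November 18, 2038 to November 18, 2075: 37 years, of which 9 contain a Feb 29 — 28×365 + 9×366 = 13514 days.
November 2075: 30 − 18 = 12 days remain.
Then 10 full months totalling 305 days.
October 1–6, 2076: 6 days.
Residual: 323 days.
Total: 13837 days.
13837 mod 7 = 5, so 5 days after Thursday is Tuesday.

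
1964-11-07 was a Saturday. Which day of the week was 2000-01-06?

Thursday

Day-of-year of November 7, 1964: 312.
Day-of-year of January 6, 2000: 6.
1964 has 366 days, so 366 − 312 = 54 days remain in 1964.
Full years 1965–1999: 27 common + 8 leap = 27×365 + 8×366 = 12783 days.
Total: 54 + 12783 + 6 = 12843 days.
12843 mod 7 = 5, so 5 days after Saturday is Thursday.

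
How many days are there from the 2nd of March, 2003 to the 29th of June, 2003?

119

March 2003: 31 − 2 = 29 days remain.
Then April (30), May (31): 30 + 31 = 61 days.
June 1–29, 2003: 29 days.
Total: 29 + 61 + 29 = 119 days.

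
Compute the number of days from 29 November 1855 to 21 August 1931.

From November 29, 1855 to November 29, 1930: 75 years, of which 18 contain a Feb 29 — 57×365 + 18×366 = 27393 days.
(1900 is not a leap year (divisible by 100 but not 400).)
November 1930: 30 − 29 = 1 day remains.
Then December (31), January (31), February 1931 (28), March (31), April (30), May (31), June (30), July (31): 31 + 31 + 28 + 31 + 30 + 31 + 30 + 31 = 243 days.
August 1–21, 1931: 21 days.
Residual: 265 days.
Total: 27658 days.

27658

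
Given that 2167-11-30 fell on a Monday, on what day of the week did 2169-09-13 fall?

November 30, 2167 → November 30, 2168: 366 days (2168 is a leap year).
November 2168: 30 − 30 = 0 days remain.
Then 9 full months totalling 274 days.
September 1–13, 2169: 13 days.
Residual: 287 days.
Total: 653 days.
653 mod 7 = 2, so 2 days after Monday is Wednesday.

Wednesday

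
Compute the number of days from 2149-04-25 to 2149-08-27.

April 2149: 30 − 25 = 5 days remain.
Then May (31), June (30), July (31): 31 + 30 + 31 = 92 days.
August 1–27, 2149: 27 days.
Total: 5 + 92 + 27 = 124 days.

124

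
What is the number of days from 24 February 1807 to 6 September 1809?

February 24, 1807 → February 24, 1808: 365 days.
February 24, 1808 → February 24, 1809: 366 days (1808 is a leap year).
February 1809: 28 − 24 = 4 days remain (1809 is not a leap year, so February has 28 days).
Then March (31), April (30), May (31), June (30), July (31), August (31): 31 + 30 + 31 + 30 + 31 + 31 = 184 days.
September 1–6, 1809: 6 days.
Residual: 194 days.
Total: 925 days.

925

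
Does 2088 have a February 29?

Yes

2088 is a leap year.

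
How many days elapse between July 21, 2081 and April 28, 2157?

27674

From July 21, 2081 to July 21, 2156: 75 years, of which 18 contain a Feb 29 — 57×365 + 18×366 = 27393 days.
(2100 is not a leap year (divisible by 100 but not 400).)
July 2156: 31 − 21 = 10 days remain.
Then August (31), September (30), October (31), November (30), December (31), January (31), February 2157 (28), March (31): 31 + 30 + 31 + 30 + 31 + 31 + 28 + 31 = 243 days.
April 1–28, 2157: 28 days.
Residual: 281 days.
Total: 27674 days.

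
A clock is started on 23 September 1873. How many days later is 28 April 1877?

1313

Day-of-year of September 23, 1873: 266.
Day-of-year of April 28, 1877: 118.
1873 has 365 days, so 365 − 266 = 99 days remain in 1873.
Full years: 1874: 365; 1875: 365; 1876: 366. Sum = 1096.
Total: 99 + 1096 + 118 = 1313 days.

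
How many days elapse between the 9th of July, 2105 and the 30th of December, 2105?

July 2105: 31 − 9 = 22 days remain.
Then August (31), September (30), October (31), November (30): 31 + 30 + 31 + 30 = 122 days.
December 1–30, 2105: 30 days.
Total: 22 + 122 + 30 = 174 days.

174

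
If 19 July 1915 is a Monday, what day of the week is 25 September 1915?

Saturday

July 1915: 31 − 19 = 12 days remain.
Then August (31): 31 days.
September 1–25, 1915: 25 days.
Total: 12 + 31 + 25 = 68 days.
68 mod 7 = 5, so 5 days after Monday is Saturday.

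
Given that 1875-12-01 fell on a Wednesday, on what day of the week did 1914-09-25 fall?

Friday

From December 1, 1875 to December 1, 1913: 38 years, of which 9 contain a Feb 29 — 29×365 + 9×366 = 13879 days.
(1900 is not a leap year (divisible by 100 but not 400).)
December 1913: 31 − 1 = 30 days remain.
Then January (31), February 1914 (28), March (31), April (30), May (31), June (30), July (31), August (31): 31 + 28 + 31 + 30 + 31 + 30 + 31 + 31 = 243 days.
September 1–25, 1914: 25 days.
Residual: 298 days.
Total: 14177 days.
14177 mod 7 = 2, so 2 days after Wednesday is Friday.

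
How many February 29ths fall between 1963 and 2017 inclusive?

14

Years divisible by 4: 1964, 1968, …, 2016 — 14 in all.
2000 is divisible by 400, so still leap.
No century exceptions apply. Count: 14.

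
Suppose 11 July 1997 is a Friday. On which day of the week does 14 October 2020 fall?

Wednesday

From July 11, 1997 to July 11, 2020: 23 years, of which 6 contain a Feb 29 — 17×365 + 6×366 = 8401 days.
(2000 is a leap year (divisible by 400).)
July 2020: 31 − 11 = 20 days remain.
Then August (31), September (30): 31 + 30 = 61 days.
October 1–14, 2020: 14 days.
Residual: 95 days.
Total: 8496 days.
8496 mod 7 = 5, so 5 days after Friday is Wednesday.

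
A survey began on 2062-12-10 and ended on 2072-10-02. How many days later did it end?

From December 10, 2062 to December 10, 2071: 9 years, of which 2 contain a Feb 29 — 7×365 + 2×366 = 3287 days.
December 2071: 31 − 10 = 21 days remain.
Then 9 full months totalling 274 days.
October 1–2, 2072: 2 days.
Residual: 297 days.
Total: 3584 days.

3584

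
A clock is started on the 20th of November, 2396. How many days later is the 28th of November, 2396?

8

Within November 2396: 28 − 20 = 8 days.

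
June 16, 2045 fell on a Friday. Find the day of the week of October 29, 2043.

Thursday

Count forward from the earlier date (October 29, 2043) to the later (June 16, 2045):
October 2043: 31 − 29 = 2 days remain.
Then 19 full months totalling 578 days.
June 1–16, 2045: 16 days.
Total: 2 + 578 + 16 = 596 days.
596 mod 7 = 1, so 1 day before Friday is Thursday.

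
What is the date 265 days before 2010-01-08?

2009-04-18

Count 265 days before January 8, 2010:
April 2009: 30 − 18 = 12 days remain.
Then May (31), June (30), July (31), August (31), September (30), October (31), November (30), December (31): 31 + 30 + 31 + 31 + 30 + 31 + 30 + 31 = 245 days.
January 1–8, 2010: 8 days.
Total: 12 + 245 + 8 = 265 days.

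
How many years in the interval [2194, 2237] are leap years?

10

Years divisible by 4 in [2194, 2237]: 2196, 2200, 2204, 2208, 2212, 2216, 2220, 2224, 2228, 2232, 2236.
Of these, 2200 is divisible by 100 but not 400, so not leap.
Leap years: 11 − 1 = 10.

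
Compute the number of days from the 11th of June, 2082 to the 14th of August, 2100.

6638

From June 11, 2082 to June 11, 2100: 18 years, of which 4 contain a Feb 29 — 14×365 + 4×366 = 6574 days.
(2100 is not a leap year (divisible by 100 but not 400).)
June 2100: 30 − 11 = 19 days remain.
Then July (31): 31 days.
August 1–14, 2100: 14 days.
Residual: 64 days.
Total: 6638 days.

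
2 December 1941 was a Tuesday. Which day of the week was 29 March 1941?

Saturday

Count forward from the earlier date (March 29, 1941) to the later (December 2, 1941):
March 1941: 31 − 29 = 2 days remain.
Then April (30), May (31), June (30), July (31), August (31), September (30), October (31), November (30): 30 + 31 + 30 + 31 + 31 + 30 + 31 + 30 = 244 days.
December 1–2, 1941: 2 days.
Total: 2 + 244 + 2 = 248 days.
248 mod 7 = 3, so 3 days before Tuesday is Saturday.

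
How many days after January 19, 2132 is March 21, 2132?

62

January 2132: 31 − 19 = 12 days remain.
Then February 2132 (29): 29 days.
March 1–21, 2132: 21 days.
Total: 12 + 29 + 21 = 62 days.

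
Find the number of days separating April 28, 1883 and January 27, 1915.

11596

From April 28, 1883 to April 28, 1914: 31 years, of which 7 contain a Feb 29 — 24×365 + 7×366 = 11322 days.
(1900 is not a leap year (divisible by 100 but not 400).)
April 1914: 30 − 28 = 2 days remain.
Then May (31), June (30), July (31), August (31), September (30), October (31), November (30), December (31): 31 + 30 + 31 + 31 + 30 + 31 + 30 + 31 = 245 days.
January 1–27, 1915: 27 days.
Residual: 274 days.
Total: 11596 days.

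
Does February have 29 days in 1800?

1800 is not a leap year (divisible by 100 but not 400).

No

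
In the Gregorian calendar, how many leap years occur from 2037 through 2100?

Years divisible by 4: 2040, 2044, …, 2100 — 16 in all.
Of these, 2100 is divisible by 100 but not 400, so not leap.
Leap years: 16 − 1 = 15.

15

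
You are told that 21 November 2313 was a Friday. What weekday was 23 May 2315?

November 2313: 30 − 21 = 9 days remain.
Then 17 full months totalling 516 days.
May 1–23, 2315: 23 days.
Total: 9 + 516 + 23 = 548 days.
548 mod 7 = 2, so 2 days after Friday is Sunday.

Sunday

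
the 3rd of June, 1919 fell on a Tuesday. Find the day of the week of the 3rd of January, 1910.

Count forward from the earlier date (January 3, 1910) to the later (June 3, 1919):
From January 3, 1910 to January 3, 1919: 9 years, of which 2 contain a Feb 29 — 7×365 + 2×366 = 3287 days.
January 1919: 31 − 3 = 28 days remain.
Then February 1919 (28), March (31), April (30), May (31): 28 + 31 + 30 + 31 = 120 days.
June 1–3, 1919: 3 days.
Residual: 151 days.
Total: 3438 days.
3438 mod 7 = 1, so 1 day before Tuesday is Monday.

Monday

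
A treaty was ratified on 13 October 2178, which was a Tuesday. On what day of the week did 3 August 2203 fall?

Wednesday

Day-of-year of October 13, 2178: 286.
Day-of-year of August 3, 2203: 215.
2178 has 365 days, so 365 − 286 = 79 days remain in 2178.
Full years 2179–2202: 19 common + 5 leap = 19×365 + 5×366 = 8765 days.
Total: 79 + 8765 + 215 = 9059 days.
9059 mod 7 = 1, so 1 day after Tuesday is Wednesday.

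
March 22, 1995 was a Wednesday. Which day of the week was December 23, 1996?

Monday

Day-of-year of March 22, 1995: 81.
Day-of-year of December 23, 1996: 358.
1995 has 365 days, so 365 − 81 = 284 days remain in 1995.
Total: 284 + 358 = 642 days.
642 mod 7 = 5, so 5 days after Wednesday is Monday.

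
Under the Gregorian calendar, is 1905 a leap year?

1905 is not a leap year.

No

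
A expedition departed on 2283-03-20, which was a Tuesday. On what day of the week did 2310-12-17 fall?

Day-of-year of March 20, 2283: 79.
Day-of-year of December 17, 2310: 351.
2283 has 365 days, so 365 − 79 = 286 days remain in 2283.
Full years 2284–2309: 20 common + 6 leap = 20×365 + 6×366 = 9496 days.
Total: 286 + 9496 + 351 = 10133 days.
10133 mod 7 = 4, so 4 days after Tuesday is Saturday.

Saturday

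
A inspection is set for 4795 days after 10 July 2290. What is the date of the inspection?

27 August 2303

Count 4795 days after July 10, 2290:
From July 10, 2290 to July 10, 2303: 13 years, of which 2 contain a Feb 29 — 11×365 + 2×366 = 4747 days.
(2300 is not a leap year (divisible by 100 but not 400).)
July 2303: 31 − 10 = 21 days remain.
August 1–27, 2303: 27 days.
Residual: 48 days.
Total: 4795 days.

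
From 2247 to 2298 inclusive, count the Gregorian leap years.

13

Years divisible by 4: 2248, 2252, …, 2296 — 13 in all.
No century exceptions apply. Count: 13.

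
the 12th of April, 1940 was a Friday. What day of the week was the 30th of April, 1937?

Count forward from the earlier date (April 30, 1937) to the later (April 12, 1940):
April 30, 1937 → April 30, 1938: 365 days.
April 30, 1938 → April 30, 1939: 365 days.
April 1939: 30 − 30 = 0 days remain.
Then 11 full months totalling 336 days.
April 1–12, 1940: 12 days.
Residual: 348 days.
Total: 1078 days.
1078 is a multiple of 7, so the 30th of April, 1937 falls on the same weekday: Friday.

Friday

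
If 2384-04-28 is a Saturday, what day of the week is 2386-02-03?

April 2384: 30 − 28 = 2 days remain.
Then 21 full months totalling 641 days.
February 1–3, 2386: 3 days (2386 is not a leap year).
Total: 2 + 641 + 3 = 646 days.
646 mod 7 = 2, so 2 days after Saturday is Monday.

Monday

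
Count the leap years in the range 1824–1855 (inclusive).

Years divisible by 4 in [1824, 1855]: 1824, 1828, 1832, 1836, 1840, 1844, 1848, 1852.
No century exceptions apply. Count: 8.

8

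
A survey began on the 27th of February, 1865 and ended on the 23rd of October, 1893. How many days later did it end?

From February 27, 1865 to February 27, 1893: 28 years, of which 7 contain a Feb 29 — 21×365 + 7×366 = 10227 days.
February 1893: 28 − 27 = 1 day remains (1893 is not a leap year, so February has 28 days).
Then March (31), April (30), May (31), June (30), July (31), August (31), September (30): 31 + 30 + 31 + 30 + 31 + 31 + 30 = 214 days.
October 1–23, 1893: 23 days.
Residual: 238 days.
Total: 10465 days.

10465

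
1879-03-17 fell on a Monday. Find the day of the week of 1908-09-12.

From March 17, 1879 to March 17, 1908: 29 years, of which 7 contain a Feb 29 — 22×365 + 7×366 = 10592 days.
(1900 is not a leap year (divisible by 100 but not 400).)
March 1908: 31 − 17 = 14 days remain.
Then April (30), May (31), June (30), July (31), August (31): 30 + 31 + 30 + 31 + 31 = 153 days.
September 1–12, 1908: 12 days.
Residual: 179 days.
Total: 10771 days.
10771 mod 7 = 5, so 5 days after Monday is Saturday.

Saturday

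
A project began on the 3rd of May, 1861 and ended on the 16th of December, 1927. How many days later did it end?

Day-of-year of May 3, 1861: 123.
Day-of-year of December 16, 1927: 350.
1861 has 365 days, so 365 − 123 = 242 days remain in 1861.
Full years 1862–1926: 50 common + 15 leap = 50×365 + 15×366 = 23740 days.
Total: 242 + 23740 + 350 = 24332 days.

24332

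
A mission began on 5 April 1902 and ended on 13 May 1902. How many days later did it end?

38

April 1902: 30 − 5 = 25 days remain.
May 1–13, 1902: 13 days.
Total: 25 + 13 = 38 days.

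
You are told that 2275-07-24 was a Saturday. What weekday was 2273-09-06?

Saturday

Count forward from the earlier date (September 6, 2273) to the later (July 24, 2275):
Day-of-year of September 6, 2273: 249.
Day-of-year of July 24, 2275: 205.
2273 has 365 days, so 365 − 249 = 116 days remain in 2273.
Full years: 2274: 365. Sum = 365.
Total: 116 + 365 + 205 = 686 days.
686 is a multiple of 7, so 2273-09-06 falls on the same weekday: Saturday.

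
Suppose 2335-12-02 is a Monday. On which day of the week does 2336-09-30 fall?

Wednesday

December 2335: 31 − 2 = 29 days remain.
Then January (31), February 2336 (29), March (31), April (30), May (31), June (30), July (31), August (31): 31 + 29 + 31 + 30 + 31 + 30 + 31 + 31 = 244 days.
September 1–30, 2336: 30 days.
Residual: 303 days.
Total: 303 days.
303 mod 7 = 2, so 2 days after Monday is Wednesday.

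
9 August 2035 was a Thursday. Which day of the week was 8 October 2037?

Day-of-year of August 9, 2035: 221.
Day-of-year of October 8, 2037: 281.
2035 has 365 days, so 365 − 221 = 144 days remain in 2035.
Full years: 2036: 366. Sum = 366.
Total: 144 + 366 + 281 = 791 days.
791 is a multiple of 7, so 8 October 2037 falls on the same weekday: Thursday.

Thursday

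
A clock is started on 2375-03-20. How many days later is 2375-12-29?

284

March 2375: 31 − 20 = 11 days remain.
Then April (30), May (31), June (30), July (31), August (31), September (30), October (31), November (30): 30 + 31 + 30 + 31 + 31 + 30 + 31 + 30 = 244 days.
December 1–29, 2375: 29 days.
Total: 11 + 244 + 29 = 284 days.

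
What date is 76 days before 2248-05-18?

2248-03-03

Count 76 days before May 18, 2248:
March 2248: 31 − 3 = 28 days remain.
Then April (30): 30 days.
May 1–18, 2248: 18 days.
Total: 28 + 30 + 18 = 76 days.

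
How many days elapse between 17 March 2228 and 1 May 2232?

March 17, 2228 → March 17, 2229: 365 days.
March 17, 2229 → March 17, 2230: 365 days.
March 17, 2230 → March 17, 2231: 365 days.
March 17, 2231 → March 17, 2232: 366 days (2232 is a leap year).
March 2232: 31 − 17 = 14 days remain.
Then April (30): 30 days.
May 1, 2232: 1 day.
Residual: 45 days.
Total: 1506 days.

1506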